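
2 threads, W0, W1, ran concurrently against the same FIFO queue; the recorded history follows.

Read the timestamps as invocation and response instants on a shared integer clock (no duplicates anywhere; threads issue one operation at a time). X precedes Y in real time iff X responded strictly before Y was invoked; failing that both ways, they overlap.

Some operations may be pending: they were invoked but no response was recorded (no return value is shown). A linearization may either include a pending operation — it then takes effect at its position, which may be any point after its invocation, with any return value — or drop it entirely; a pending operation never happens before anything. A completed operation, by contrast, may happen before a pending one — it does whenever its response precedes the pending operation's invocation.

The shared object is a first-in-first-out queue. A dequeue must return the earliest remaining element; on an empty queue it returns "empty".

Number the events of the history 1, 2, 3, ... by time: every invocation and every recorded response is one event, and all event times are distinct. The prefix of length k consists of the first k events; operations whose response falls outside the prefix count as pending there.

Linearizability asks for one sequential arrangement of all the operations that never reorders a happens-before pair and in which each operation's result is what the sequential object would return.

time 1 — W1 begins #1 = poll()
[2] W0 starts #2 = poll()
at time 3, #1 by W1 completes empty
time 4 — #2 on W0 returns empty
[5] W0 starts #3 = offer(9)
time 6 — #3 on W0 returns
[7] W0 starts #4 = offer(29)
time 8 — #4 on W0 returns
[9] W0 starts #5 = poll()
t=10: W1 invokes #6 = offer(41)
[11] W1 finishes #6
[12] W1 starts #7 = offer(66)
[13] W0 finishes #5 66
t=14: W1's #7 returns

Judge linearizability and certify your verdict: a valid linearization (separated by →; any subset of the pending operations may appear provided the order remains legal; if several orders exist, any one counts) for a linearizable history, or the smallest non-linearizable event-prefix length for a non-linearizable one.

already the first 13 events (up to #5's response at time 13) admit no linearization; the first 12 still do
4 orders of the 6 completed FIFO queue ops respect real time; none is legal
no completion choice of the 1 pending operation (#7) rescues it — every subset was tried
one such order, #1, #2, #3, #4, #5, #6 (pending dropped), breaks at step 5 where #5 poll() → 66 is illegal
one such order, #1, #2, #3, #4, #6, #5 (pending dropped), breaks at step 6 where #5 poll() → 66 is illegal

not linearizable — minimal violating prefix: 13 events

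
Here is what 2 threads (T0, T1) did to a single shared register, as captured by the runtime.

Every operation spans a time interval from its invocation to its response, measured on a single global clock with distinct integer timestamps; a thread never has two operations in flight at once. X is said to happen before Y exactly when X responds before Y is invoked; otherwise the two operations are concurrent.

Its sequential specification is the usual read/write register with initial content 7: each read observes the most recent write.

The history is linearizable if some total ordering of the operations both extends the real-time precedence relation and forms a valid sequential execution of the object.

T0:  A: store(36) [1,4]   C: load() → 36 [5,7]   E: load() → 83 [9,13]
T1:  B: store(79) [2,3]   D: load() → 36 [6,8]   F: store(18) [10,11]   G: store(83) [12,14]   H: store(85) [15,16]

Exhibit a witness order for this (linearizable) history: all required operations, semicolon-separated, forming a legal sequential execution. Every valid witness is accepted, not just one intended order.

1. B store(79), leaving value 79
2. A store(36), leaving value 36
3. C load() → 36, leaving value 36
4. D load() → 36, leaving value 36
5. F store(18), leaving value 18
6. G store(83), leaving value 83
7. E load() → 83, leaving value 83
8. H store(85), leaving value 85

B; A; C; D; F; G; E; H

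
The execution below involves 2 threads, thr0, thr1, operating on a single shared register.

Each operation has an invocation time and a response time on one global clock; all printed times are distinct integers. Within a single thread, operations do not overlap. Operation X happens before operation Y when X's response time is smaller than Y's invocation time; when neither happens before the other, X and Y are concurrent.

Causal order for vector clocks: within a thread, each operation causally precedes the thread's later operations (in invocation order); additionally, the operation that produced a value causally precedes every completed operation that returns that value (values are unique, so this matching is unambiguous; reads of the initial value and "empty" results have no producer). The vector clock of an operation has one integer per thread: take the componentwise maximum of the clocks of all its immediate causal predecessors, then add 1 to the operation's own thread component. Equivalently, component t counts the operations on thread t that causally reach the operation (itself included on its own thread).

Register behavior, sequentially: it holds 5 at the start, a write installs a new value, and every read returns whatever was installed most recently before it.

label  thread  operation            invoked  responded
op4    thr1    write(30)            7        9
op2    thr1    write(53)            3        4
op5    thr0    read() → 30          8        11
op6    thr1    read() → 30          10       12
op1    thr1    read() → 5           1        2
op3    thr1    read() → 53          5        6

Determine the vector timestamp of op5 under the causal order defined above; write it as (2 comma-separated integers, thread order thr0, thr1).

(1, 4)

no predecessors for op1 (invoked 1): thr1 increments from zero → (0, 1)
invoked at 3, op2 merges VC(op1)=(0, 1) and bumps thr1's slot → (0, 2)
invoked at 5, op3 merges VC(op2)=(0, 2) and bumps thr1's slot → (0, 3)
invoked at 7, op4 merges VC(op3)=(0, 3) and bumps thr1's slot → (0, 4)
invoked at 10, op6 merges VC(op4)=(0, 4) and bumps thr1's slot → (0, 5)
invoked at 8, op5 merges VC(op4)=(0, 4) and bumps thr0's slot → (1, 4)
target: VC(op5) = (1, 4)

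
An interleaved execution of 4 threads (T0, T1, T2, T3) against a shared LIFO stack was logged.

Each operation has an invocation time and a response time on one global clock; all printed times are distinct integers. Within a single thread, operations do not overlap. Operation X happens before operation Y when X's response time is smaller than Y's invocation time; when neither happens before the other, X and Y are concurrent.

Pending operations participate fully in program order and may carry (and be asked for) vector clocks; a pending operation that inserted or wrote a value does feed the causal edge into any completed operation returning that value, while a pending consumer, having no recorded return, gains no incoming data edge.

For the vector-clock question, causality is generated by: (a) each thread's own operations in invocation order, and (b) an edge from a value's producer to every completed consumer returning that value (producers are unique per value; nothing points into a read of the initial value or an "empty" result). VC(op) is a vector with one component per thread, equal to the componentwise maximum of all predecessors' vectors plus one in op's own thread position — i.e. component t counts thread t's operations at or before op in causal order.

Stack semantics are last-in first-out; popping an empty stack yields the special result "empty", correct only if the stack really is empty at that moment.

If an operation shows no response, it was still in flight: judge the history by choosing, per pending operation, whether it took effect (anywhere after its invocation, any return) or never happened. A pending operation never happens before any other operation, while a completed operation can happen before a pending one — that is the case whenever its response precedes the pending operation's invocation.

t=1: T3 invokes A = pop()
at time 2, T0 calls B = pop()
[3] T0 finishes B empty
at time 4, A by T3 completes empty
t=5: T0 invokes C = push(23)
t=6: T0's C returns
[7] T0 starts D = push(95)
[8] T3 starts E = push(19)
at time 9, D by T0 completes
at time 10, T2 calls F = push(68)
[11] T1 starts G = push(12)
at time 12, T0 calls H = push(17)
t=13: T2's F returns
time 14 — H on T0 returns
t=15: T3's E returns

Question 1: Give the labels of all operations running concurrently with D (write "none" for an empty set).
D runs from 7 to 9; window-overlapping ops are concurrent
A [1,4]: before
B [2,3]: before
C [5,6]: before
E [8,15]: concurrent
F [10,13]: after
G [11,…): after
H [12,14]: after

E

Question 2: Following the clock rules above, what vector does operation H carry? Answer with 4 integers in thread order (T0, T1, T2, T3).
VC(A, invoked at 1): no causal predecessors; +1 on T3 → (0, 0, 0, 1)
VC(F, invoked at 10): no causal predecessors; +1 on T2 → (0, 0, 1, 0)
VC(G, invoked at 11): no causal predecessors; +1 on T1 → (0, 1, 0, 0)
VC(B, invoked at 2): no causal predecessors; +1 on T0 → (1, 0, 0, 0)
E (invocation 8): componentwise max over VC(A)=(0, 0, 0, 1), +1 at T3, giving (0, 0, 0, 2)
C (invocation 5): componentwise max over VC(B)=(1, 0, 0, 0), +1 at T0, giving (2, 0, 0, 0)
D (invocation 7): componentwise max over VC(C)=(2, 0, 0, 0), +1 at T0, giving (3, 0, 0, 0)
H (invocation 12): componentwise max over VC(D)=(3, 0, 0, 0), +1 at T0, giving (4, 0, 0, 0)
target: VC(H) = (4, 0, 0, 0)

(4, 0, 0, 0)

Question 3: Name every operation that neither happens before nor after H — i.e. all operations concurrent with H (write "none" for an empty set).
H spans [12,14]; an op avoiding the whole window 12..14 is ordered, any other is concurrent
A [1,4]: before
B [2,3]: before
C [5,6]: before
D [7,9]: before
E [8,15]: concurrent
F [10,13]: concurrent
G [11,…): concurrent

E, F, G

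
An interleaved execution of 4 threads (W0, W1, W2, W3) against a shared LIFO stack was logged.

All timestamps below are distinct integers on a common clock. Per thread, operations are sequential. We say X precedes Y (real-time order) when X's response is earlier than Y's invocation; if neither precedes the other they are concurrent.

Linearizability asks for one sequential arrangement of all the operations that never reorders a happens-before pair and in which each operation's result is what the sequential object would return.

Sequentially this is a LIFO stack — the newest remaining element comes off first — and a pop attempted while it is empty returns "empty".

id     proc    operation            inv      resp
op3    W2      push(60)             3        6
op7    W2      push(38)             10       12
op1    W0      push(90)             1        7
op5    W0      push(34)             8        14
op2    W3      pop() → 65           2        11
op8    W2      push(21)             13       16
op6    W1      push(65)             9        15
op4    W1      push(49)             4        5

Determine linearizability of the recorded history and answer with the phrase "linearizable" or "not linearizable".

a witness: op1, op3, op4, op5, op6, op2, op7, op8
1. op1 push(90), leaving stack <90>
2. op3 push(60), leaving stack <90,60>
3. op4 push(49), leaving stack <90,60,49>
4. op5 push(34), leaving stack <90,60,49,34>
5. op6 push(65), leaving stack <90,60,49,34,65>
6. op2 pop() → 65, leaving stack <90,60,49,34>
7. op7 push(38), leaving stack <90,60,49,34,38>
8. op8 push(21), leaving stack <90,60,49,34,38,21>

linearizable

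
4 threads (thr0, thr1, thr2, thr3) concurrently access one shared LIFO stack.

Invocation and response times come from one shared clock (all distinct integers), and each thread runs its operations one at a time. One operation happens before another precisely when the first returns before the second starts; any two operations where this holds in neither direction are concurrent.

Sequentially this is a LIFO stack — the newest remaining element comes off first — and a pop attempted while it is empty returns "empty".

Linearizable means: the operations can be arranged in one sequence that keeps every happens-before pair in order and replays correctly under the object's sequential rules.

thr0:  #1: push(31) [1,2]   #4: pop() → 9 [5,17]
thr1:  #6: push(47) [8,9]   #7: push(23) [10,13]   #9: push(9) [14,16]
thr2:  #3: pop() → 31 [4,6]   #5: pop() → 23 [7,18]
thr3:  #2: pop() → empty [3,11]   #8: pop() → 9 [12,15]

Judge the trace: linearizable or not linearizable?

not linearizable

already the first 17 events (up to #4's response at time 17) admit no linearization; the first 16 still do
all 77 real-time-respecting orders fail — 8 completed LIFO stack operations, no legal replay
every completion of the 1 pending operation (#5) was checked; none linearizes
take #1, #2, #3, #4, #6, #7, #8, #9 (pending dropped): step 2 already fails, because #2 pop() → empty cannot occur there
take #1, #2, #3, #4, #6, #7, #9, #8 (pending dropped): step 2 already fails, because #2 pop() → empty cannot occur there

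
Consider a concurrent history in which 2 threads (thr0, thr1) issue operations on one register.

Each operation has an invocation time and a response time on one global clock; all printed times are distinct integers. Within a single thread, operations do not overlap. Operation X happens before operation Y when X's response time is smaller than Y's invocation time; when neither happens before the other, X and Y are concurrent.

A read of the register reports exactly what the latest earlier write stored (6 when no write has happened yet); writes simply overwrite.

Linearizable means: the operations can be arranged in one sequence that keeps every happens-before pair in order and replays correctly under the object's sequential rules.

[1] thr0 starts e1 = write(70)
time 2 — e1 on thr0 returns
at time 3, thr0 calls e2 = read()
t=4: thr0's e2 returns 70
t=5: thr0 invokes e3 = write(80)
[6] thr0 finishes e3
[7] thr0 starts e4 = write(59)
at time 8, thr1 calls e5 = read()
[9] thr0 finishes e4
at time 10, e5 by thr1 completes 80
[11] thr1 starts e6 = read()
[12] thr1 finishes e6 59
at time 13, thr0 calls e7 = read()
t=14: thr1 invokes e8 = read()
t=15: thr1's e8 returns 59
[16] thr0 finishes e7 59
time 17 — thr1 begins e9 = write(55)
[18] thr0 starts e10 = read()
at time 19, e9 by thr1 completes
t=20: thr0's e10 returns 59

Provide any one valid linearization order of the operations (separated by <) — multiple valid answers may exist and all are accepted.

e1 < e2 < e3 < e5 < e4 < e6 < e7 < e8 < e10 < e9

step 1: e1 write(70) — value 70
step 2: e2 read() → 70 — value 70
step 3: e3 write(80) — value 80
step 4: e5 read() → 80 — value 80
step 5: e4 write(59) — value 59
step 6: e6 read() → 59 — value 59
step 7: e7 read() → 59 — value 59
step 8: e8 read() → 59 — value 59
step 9: e10 read() → 59 — value 59
step 10: e9 write(55) — value 55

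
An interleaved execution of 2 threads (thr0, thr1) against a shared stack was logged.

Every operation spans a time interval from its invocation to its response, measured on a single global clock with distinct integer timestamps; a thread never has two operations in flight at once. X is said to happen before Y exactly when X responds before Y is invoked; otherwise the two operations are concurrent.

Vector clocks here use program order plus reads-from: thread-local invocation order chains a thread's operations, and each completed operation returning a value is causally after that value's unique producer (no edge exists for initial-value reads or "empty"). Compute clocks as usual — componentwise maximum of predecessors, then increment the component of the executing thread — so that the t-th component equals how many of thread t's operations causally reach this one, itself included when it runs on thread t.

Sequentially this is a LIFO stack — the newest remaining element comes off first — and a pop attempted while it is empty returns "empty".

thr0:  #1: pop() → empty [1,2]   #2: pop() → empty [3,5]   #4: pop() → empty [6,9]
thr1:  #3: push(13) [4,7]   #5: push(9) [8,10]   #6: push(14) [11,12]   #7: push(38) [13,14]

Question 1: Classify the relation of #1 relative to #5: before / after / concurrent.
before

#1 spans [1,2], #5 spans [8,10]
resp(#1)=2 < inv(#5)=8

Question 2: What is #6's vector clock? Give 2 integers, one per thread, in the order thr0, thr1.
(0, 3)

VC(#3, invoked at 4): no causal predecessors; +1 on thr1 → (0, 1)
VC(#1, invoked at 1): no causal predecessors; +1 on thr0 → (1, 0)
VC(#5, invoked at 8): max of VC(#3)=(0, 1), then +1 on thread thr1 → (0, 2)
VC(#2, invoked at 3): max of VC(#1)=(1, 0), then +1 on thread thr0 → (2, 0)
VC(#6, invoked at 11): max of VC(#5)=(0, 2), then +1 on thread thr1 → (0, 3)
VC(#4, invoked at 6): max of VC(#2)=(2, 0), then +1 on thread thr0 → (3, 0)
VC(#7, invoked at 13): max of VC(#6)=(0, 3), then +1 on thread thr1 → (0, 4)
target: VC(#6) = (0, 3)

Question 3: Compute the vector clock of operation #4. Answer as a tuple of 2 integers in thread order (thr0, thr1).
(3, 0)

root op #3, invoked 4: fresh clock plus thr1's own tick → (0, 1)
root op #1, invoked 1: fresh clock plus thr0's own tick → (1, 0)
invoked at 8, #5 merges VC(#3)=(0, 1) and bumps thr1's slot → (0, 2)
invoked at 3, #2 merges VC(#1)=(1, 0) and bumps thr0's slot → (2, 0)
invoked at 11, #6 merges VC(#5)=(0, 2) and bumps thr1's slot → (0, 3)
invoked at 6, #4 merges VC(#2)=(2, 0) and bumps thr0's slot → (3, 0)
invoked at 13, #7 merges VC(#6)=(0, 3) and bumps thr1's slot → (0, 4)
target: VC(#4) = (3, 0)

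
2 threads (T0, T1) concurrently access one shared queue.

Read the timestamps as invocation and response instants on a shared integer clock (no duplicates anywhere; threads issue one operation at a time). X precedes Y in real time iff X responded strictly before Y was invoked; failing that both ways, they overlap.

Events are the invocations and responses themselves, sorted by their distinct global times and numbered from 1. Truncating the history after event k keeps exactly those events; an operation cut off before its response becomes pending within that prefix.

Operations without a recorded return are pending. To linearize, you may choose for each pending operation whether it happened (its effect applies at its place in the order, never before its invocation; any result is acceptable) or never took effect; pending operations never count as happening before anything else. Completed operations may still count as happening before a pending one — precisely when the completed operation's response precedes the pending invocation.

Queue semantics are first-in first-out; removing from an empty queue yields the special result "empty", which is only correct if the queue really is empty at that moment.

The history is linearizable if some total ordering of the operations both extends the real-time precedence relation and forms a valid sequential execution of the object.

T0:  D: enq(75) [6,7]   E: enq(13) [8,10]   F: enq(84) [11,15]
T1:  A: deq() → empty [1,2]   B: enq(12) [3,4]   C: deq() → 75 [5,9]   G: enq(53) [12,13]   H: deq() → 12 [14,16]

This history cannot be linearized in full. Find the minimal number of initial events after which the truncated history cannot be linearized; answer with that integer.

events 1..8 are linearizable; a witness order is A, B, C, D:
step 1: A deq() → empty — queue <>
step 2: B enq(12) — queue <12>
step 3: C deq() (pending, included) — queue <>
step 4: D enq(75) — queue <75>
with event 9 included (C responding at time 9), all real-time-consistent orders fail
including or dropping the 1 pending operation (E) in any combination fails
sample order A, B, C, D (pending dropped) stalls at step 3 — C deq() → 75 has no legal effect
sample order A, B, D, C (pending dropped) stalls at step 4 — C deq() → 75 has no legal effect

9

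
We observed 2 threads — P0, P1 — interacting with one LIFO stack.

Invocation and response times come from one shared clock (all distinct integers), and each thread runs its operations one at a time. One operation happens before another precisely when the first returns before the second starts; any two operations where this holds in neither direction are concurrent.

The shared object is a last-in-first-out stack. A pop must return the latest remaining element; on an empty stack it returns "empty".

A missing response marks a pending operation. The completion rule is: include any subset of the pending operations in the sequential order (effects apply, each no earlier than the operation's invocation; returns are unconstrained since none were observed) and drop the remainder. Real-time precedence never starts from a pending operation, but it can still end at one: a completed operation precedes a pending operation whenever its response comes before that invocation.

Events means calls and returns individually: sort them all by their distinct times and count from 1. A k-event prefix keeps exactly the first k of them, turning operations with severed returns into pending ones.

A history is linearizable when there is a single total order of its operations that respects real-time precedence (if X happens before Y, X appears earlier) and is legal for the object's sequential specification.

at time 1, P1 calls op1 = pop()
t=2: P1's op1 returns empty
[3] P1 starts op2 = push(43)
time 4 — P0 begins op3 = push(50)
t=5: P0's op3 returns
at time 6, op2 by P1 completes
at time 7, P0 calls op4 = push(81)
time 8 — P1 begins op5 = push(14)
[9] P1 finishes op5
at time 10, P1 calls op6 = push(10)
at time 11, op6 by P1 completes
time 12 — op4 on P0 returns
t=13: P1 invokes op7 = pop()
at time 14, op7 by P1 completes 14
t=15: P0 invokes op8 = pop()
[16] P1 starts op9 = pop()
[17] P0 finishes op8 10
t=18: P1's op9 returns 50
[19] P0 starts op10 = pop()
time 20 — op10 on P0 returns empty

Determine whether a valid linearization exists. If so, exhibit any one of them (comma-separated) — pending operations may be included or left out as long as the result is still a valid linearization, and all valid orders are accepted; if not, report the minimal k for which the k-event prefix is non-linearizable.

prefix check: 1..13 passes, 1..14 fails once op7's time-14 response joins
checked exhaustively: 6 real-time-consistent orders of 7 completed operations, zero legal LIFO stack replays
for example op1, op2, op3, op4, op5, op6, op7 fails at step 7: op7 pop() → 14 is not legal there
for example op1, op2, op3, op5, op4, op6, op7 fails at step 7: op7 pop() → 14 is not legal there

not linearizable — minimal violating prefix: 14 events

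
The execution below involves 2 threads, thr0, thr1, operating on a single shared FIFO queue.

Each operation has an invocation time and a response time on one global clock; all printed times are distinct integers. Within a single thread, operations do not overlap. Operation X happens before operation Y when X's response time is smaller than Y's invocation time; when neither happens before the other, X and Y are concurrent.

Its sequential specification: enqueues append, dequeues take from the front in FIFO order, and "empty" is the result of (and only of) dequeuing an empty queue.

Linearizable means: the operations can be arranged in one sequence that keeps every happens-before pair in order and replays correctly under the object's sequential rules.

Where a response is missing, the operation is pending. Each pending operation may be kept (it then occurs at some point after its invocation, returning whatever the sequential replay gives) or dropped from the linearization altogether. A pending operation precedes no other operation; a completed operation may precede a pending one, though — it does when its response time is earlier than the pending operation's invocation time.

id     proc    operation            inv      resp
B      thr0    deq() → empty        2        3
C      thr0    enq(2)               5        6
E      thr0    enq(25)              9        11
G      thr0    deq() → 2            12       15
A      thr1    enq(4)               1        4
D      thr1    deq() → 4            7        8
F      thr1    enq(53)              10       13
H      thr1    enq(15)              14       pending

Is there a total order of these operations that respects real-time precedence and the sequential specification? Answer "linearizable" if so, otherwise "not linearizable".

linearizable

witness order: B, A, C, D, E, F, G
step 1: B deq() → empty — queue <>
step 2: A enq(4) — queue <4>
step 3: C enq(2) — queue <4,2>
step 4: D deq() → 4 — queue <2>
step 5: E enq(25) — queue <2,25>
step 6: F enq(53) — queue <2,25,53>
step 7: G deq() → 2 — queue <25,53>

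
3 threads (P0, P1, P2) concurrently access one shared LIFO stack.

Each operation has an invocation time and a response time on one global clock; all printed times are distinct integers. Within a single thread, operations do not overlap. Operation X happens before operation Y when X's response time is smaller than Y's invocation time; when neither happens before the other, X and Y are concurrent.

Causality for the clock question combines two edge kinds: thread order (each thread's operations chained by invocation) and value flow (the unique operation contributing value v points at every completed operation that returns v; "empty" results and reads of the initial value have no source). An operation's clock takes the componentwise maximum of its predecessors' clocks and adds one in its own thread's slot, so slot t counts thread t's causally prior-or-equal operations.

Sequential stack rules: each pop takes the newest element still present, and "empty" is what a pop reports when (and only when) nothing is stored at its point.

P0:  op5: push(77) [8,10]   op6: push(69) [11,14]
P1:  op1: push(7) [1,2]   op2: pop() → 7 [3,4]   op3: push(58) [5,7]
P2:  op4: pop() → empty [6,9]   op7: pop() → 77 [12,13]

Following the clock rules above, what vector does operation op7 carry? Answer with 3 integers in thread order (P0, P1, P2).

VC(op4, invoked at 6): no causal predecessors; +1 on P2 → (0, 0, 1)
VC(op1, invoked at 1): no causal predecessors; +1 on P1 → (0, 1, 0)
VC(op5, invoked at 8): no causal predecessors; +1 on P0 → (1, 0, 0)
invoked at 3, op2 merges VC(op1)=(0, 1, 0) and bumps P1's slot → (0, 2, 0)
invoked at 11, op6 merges VC(op5)=(1, 0, 0) and bumps P0's slot → (2, 0, 0)
invoked at 5, op3 merges VC(op2)=(0, 2, 0) and bumps P1's slot → (0, 3, 0)
invoked at 12, op7 merges VC(op4)=(0, 0, 1), VC(op5)=(1, 0, 0) and bumps P2's slot → (1, 0, 2)
target: VC(op7) = (1, 0, 2)

(1, 0, 2)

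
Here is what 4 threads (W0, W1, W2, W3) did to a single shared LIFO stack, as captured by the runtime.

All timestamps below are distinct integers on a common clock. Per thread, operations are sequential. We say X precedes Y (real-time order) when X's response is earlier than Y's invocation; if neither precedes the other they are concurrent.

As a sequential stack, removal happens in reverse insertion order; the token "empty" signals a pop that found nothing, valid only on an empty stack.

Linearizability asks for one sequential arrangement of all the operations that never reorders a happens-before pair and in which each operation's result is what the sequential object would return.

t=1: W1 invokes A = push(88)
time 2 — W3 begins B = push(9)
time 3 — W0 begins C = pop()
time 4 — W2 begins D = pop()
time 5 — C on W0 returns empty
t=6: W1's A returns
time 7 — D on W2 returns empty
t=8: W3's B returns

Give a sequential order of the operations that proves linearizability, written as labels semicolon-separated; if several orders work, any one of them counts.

step 1: C pop() → empty — stack <>
step 2: D pop() → empty — stack <>
step 3: A push(88) — stack <88>
step 4: B push(9) — stack <88,9>

C; D; A; B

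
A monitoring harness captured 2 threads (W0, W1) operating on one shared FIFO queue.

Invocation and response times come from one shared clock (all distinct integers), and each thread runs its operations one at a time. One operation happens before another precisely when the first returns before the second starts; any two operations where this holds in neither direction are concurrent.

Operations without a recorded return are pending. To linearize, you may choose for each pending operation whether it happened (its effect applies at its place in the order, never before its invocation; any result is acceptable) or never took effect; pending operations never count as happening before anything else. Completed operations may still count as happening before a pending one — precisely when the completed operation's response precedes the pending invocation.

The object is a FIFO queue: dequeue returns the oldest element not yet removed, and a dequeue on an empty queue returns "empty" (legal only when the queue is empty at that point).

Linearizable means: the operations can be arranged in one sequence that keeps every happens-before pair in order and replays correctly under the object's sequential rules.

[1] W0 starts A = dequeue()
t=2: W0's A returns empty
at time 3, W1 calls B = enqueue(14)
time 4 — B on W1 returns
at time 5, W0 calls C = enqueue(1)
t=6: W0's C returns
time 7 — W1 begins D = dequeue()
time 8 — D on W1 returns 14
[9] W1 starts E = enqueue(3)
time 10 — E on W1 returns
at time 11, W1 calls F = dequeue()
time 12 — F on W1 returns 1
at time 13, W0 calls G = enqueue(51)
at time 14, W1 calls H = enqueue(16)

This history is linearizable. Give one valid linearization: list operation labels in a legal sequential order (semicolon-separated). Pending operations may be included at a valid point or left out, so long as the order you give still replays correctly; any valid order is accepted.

after step 1 (A dequeue() → empty): queue <>
after step 2 (B enqueue(14)): queue <14>
after step 3 (C enqueue(1)): queue <14,1>
after step 4 (D dequeue() → 14): queue <1>
after step 5 (E enqueue(3)): queue <1,3>
after step 6 (F dequeue() → 1): queue <3>

A; B; C; D; E; F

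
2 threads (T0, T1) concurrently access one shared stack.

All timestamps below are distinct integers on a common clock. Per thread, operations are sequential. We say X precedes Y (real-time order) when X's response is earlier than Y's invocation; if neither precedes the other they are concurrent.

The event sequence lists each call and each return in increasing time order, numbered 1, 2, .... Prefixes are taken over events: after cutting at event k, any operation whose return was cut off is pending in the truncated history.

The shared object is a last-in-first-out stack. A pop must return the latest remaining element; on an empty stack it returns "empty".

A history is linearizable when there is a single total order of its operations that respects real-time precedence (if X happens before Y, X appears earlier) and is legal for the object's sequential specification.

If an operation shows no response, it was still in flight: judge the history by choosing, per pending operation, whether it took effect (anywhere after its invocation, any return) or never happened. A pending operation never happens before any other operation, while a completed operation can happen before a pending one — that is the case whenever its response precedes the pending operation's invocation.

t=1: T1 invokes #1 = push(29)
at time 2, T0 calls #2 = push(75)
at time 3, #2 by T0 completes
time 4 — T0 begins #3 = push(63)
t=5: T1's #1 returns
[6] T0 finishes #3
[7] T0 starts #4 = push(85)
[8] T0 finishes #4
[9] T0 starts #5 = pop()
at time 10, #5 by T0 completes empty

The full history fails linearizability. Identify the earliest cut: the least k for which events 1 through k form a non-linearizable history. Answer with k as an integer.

a valid linearization of events 1..9 exists, for instance #1, #2, #3, #4:
after step 1 (#1 push(29)): stack <29>
after step 2 (#2 push(75)): stack <29,75>
after step 3 (#3 push(63)): stack <29,75,63>
after step 4 (#4 push(85)): stack <29,75,63,85>
with event 10 included (#5 responding at time 10), all real-time-consistent orders fail
take #1, #2, #3, #4, #5: step 5 already fails, because #5 pop() → empty cannot occur there
take #2, #1, #3, #4, #5: step 5 already fails, because #5 pop() → empty cannot occur there

10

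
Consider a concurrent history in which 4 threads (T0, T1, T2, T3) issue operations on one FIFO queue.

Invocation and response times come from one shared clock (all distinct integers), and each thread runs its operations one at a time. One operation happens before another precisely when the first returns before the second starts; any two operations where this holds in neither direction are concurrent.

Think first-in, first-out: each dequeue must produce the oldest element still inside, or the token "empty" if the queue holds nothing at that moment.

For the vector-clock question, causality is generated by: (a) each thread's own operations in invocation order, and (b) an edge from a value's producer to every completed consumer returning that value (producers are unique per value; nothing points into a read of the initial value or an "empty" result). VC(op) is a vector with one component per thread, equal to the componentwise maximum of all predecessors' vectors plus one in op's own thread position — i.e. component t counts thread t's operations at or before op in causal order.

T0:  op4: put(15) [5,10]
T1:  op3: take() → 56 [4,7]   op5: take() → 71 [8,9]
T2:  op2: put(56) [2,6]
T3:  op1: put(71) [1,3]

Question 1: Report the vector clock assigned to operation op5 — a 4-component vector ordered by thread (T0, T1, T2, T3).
Answer: (0, 2, 1, 1)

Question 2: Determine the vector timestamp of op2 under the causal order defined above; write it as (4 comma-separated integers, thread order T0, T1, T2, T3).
Answer: (0, 0, 1, 0)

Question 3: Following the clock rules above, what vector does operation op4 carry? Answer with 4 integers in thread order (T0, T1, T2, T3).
Answer: (1, 0, 0, 0)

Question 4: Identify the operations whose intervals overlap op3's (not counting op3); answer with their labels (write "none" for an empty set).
Answer: op2, op4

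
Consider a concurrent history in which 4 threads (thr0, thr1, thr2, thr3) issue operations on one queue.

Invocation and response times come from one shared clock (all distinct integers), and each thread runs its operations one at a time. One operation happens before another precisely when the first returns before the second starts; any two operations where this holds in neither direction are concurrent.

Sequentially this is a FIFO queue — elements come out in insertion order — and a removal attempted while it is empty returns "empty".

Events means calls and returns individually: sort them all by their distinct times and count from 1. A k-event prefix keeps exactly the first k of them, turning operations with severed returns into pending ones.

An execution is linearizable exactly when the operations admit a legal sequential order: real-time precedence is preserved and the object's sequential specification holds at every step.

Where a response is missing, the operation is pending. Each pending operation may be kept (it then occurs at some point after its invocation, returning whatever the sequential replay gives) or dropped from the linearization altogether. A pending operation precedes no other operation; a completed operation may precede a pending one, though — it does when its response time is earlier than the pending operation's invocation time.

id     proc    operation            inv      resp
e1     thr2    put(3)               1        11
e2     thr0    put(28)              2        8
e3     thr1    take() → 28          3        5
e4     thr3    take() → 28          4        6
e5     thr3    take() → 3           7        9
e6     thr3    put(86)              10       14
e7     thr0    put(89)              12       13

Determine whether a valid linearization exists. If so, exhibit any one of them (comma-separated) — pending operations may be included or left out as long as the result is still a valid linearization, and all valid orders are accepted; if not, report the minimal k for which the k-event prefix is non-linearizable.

not linearizable — minimal violating prefix: 6 events

through event 5 a valid linearization exists; event 6 (e4 responding at time 6) ends that
2 completed operations, 2 real-time-consistent orders — every queue replay fails
no completion choice of the 2 pending operations (e1, e2) rescues it — every subset was tried
sample order e3, e4 (pending dropped) stalls at step 1 — e3 take() → 28 has no legal effect
sample order e4, e3 (pending dropped) stalls at step 1 — e4 take() → 28 has no legal effect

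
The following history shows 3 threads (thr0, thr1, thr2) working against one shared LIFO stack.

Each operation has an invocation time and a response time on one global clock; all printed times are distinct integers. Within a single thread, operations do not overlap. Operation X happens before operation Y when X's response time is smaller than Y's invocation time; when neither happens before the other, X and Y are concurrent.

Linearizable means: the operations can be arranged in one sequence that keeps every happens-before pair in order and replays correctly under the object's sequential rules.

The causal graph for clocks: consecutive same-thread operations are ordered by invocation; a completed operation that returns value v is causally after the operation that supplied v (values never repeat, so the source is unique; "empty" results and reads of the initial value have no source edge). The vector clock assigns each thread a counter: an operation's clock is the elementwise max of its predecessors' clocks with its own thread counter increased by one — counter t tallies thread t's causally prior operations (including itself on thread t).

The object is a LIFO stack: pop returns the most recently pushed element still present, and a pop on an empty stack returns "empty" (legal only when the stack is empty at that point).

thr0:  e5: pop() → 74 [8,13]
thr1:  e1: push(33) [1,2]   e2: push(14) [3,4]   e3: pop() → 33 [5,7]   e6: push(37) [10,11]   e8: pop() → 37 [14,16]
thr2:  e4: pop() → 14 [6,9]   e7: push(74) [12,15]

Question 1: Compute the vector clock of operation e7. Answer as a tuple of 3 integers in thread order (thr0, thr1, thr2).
invoked at 1, e1 has no predecessors; its own thr1 bump gives (0, 1, 0)
merge at e2 (invoked 3): VC(e1)=(0, 1, 0), own-thread bump on thr1 → (0, 2, 0)
merge at e4 (invoked 6): VC(e2)=(0, 2, 0), own-thread bump on thr2 → (0, 2, 1)
merge at e3 (invoked 5): VC(e1)=(0, 1, 0), VC(e2)=(0, 2, 0), own-thread bump on thr1 → (0, 3, 0)
merge at e7 (invoked 12): VC(e4)=(0, 2, 1), own-thread bump on thr2 → (0, 2, 2)
merge at e6 (invoked 10): VC(e3)=(0, 3, 0), own-thread bump on thr1 → (0, 4, 0)
merge at e8 (invoked 14): VC(e6)=(0, 4, 0), own-thread bump on thr1 → (0, 5, 0)
merge at e5 (invoked 8): VC(e7)=(0, 2, 2), own-thread bump on thr0 → (1, 2, 2)
target: VC(e7) = (0, 2, 2)

(0, 2, 2)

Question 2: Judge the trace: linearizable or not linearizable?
one valid linearization: e1, e2, e4, e3, e6, e7, e5, e8
after step 1 (e1 push(33)): stack <33>
after step 2 (e2 push(14)): stack <33,14>
after step 3 (e4 pop() → 14): stack <33>
after step 4 (e3 pop() → 33): stack <>
after step 5 (e6 push(37)): stack <37>
after step 6 (e7 push(74)): stack <37,74>
after step 7 (e5 pop() → 74): stack <37>
after step 8 (e8 pop() → 37): stack <>

linearizable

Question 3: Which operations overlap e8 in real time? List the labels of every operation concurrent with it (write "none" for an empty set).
e8 runs from 14 to 16; window-overlapping ops are concurrent
e1 [1,2]: before
e2 [3,4]: before
e3 [5,7]: before
e4 [6,9]: before
e5 [8,13]: before
e6 [10,11]: before
e7 [12,15]: concurrent

e7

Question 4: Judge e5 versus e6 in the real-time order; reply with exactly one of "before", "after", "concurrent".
e5 spans [8,13], e6 spans [10,11]
the intervals overlap in both directions

concurrent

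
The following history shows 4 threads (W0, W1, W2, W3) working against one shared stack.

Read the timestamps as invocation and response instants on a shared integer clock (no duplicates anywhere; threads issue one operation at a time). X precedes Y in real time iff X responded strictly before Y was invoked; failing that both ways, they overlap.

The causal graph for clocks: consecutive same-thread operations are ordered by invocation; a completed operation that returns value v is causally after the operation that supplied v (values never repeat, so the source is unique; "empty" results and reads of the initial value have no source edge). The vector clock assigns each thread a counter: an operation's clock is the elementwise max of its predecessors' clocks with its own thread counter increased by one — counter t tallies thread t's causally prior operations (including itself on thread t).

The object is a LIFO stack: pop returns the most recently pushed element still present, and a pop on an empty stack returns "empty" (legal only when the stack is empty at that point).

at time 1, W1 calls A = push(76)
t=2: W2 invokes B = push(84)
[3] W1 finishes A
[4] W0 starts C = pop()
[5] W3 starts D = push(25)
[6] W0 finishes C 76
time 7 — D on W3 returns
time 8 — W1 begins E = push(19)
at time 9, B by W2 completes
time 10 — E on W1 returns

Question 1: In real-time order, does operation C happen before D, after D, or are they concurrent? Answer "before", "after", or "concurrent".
C spans [4,6], D spans [5,7]
the intervals overlap in both directions

concurrent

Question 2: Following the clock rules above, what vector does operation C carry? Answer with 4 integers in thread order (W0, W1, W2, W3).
invoked at 5, D has no predecessors; its own W3 bump gives (0, 0, 0, 1)
invoked at 2, B has no predecessors; its own W2 bump gives (0, 0, 1, 0)
invoked at 1, A has no predecessors; its own W1 bump gives (0, 1, 0, 0)
VC(E, invoked at 8): max of VC(A)=(0, 1, 0, 0), then +1 on thread W1 → (0, 2, 0, 0)
VC(C, invoked at 4): max of VC(A)=(0, 1, 0, 0), then +1 on thread W0 → (1, 1, 0, 0)
target: VC(C) = (1, 1, 0, 0)

(1, 1, 0, 0)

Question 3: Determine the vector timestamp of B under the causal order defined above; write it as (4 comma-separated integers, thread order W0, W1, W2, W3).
D (invocation 5): nothing precedes it; W3's component alone gives (0, 0, 0, 1)
B (invocation 2): nothing precedes it; W2's component alone gives (0, 0, 1, 0)
A (invocation 1): nothing precedes it; W1's component alone gives (0, 1, 0, 0)
E, invoked 8, takes VC(A)=(0, 1, 0, 0) under max, adds 1 for W1 → (0, 2, 0, 0)
C, invoked 4, takes VC(A)=(0, 1, 0, 0) under max, adds 1 for W0 → (1, 1, 0, 0)
target: VC(B) = (0, 0, 1, 0)

(0, 0, 1, 0)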